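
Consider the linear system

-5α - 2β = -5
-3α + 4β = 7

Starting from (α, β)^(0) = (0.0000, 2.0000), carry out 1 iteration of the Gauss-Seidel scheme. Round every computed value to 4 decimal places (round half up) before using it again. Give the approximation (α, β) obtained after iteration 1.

(0.2000, 1.9000)

Iteration 1:
  α = (-5 - (-2)·2.0000) / (-5) = 0.2000
  β = (7 - (-3)·0.2000) / (4) = 1.9000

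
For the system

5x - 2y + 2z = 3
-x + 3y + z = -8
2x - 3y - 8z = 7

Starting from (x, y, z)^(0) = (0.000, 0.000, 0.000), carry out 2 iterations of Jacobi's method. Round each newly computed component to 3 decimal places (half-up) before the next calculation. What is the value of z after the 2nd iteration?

Iteration 1:
  x = (3 - (-2)·0.000 - (2)·0.000) / (5) = 0.600
  y = (-8 - (-1)·0.000 - (1)·0.000) / (3) = -2.667
  z = (7 - (2)·0.000 - (-3)·0.000) / (-8) = -0.875
Iteration 2:
  x = (3 - (-2)·-2.667 - (2)·-0.875) / (5) = -0.117
  y = (-8 - (-1)·0.600 - (1)·-0.875) / (3) = -2.175
  z = (7 - (2)·0.600 - (-3)·-2.667) / (-8) = 0.275

0.275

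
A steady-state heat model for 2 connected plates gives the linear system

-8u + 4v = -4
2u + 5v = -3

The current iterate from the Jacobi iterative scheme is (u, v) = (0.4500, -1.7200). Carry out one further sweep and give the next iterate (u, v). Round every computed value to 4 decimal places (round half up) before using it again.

(-0.3600, -0.7800)

One sweep:
  u = (-4 - (4)·-1.7200) / (-8) = -0.3600
  v = (-3 - (2)·0.4500) / (5) = -0.7800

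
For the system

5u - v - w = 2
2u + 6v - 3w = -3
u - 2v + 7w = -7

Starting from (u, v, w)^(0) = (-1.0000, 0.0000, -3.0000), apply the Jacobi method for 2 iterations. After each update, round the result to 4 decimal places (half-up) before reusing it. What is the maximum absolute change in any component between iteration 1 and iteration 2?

Iteration 1:
  u = (2 - (-1)·0.0000 - (-1)·-3.0000) / (5) = -0.2000
  v = (-3 - (2)·-1.0000 - (-3)·-3.0000) / (6) = -1.6667
  w = (-7 - (1)·-1.0000 - (-2)·0.0000) / (7) = -0.8571
Iteration 2:
  u = (2 - (-1)·-1.6667 - (-1)·-0.8571) / (5) = -0.1048
  v = (-3 - (2)·-0.2000 - (-3)·-0.8571) / (6) = -0.8619
  w = (-7 - (1)·-0.2000 - (-2)·-1.6667) / (7) = -1.4476
Change: (0.0952, 0.8048, -0.5905) → max |·| = 0.8048

0.8048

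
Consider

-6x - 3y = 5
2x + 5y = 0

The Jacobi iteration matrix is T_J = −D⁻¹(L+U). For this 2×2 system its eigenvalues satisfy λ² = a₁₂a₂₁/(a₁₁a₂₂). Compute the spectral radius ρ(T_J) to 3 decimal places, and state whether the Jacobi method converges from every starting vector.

0.447

a₁₂a₂₁/(a₁₁a₂₂) = (-3)·(2) / ((-6)·(5)) = 0.200000
ρ = √|0.200000| = √0.200000 = 0.447
ρ < 1, so Jacobi converges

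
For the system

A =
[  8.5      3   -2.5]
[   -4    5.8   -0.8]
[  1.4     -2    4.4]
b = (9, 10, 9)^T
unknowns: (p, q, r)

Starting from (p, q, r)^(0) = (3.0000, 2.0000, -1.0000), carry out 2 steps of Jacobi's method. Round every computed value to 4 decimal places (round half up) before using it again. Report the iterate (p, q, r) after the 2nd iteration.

Iteration 1:
  p = (9 - (3)·2.0000 - (-2.5)·-1.0000) / (8.5) = 0.0588
  q = (10 - (-4)·3.0000 - (-0.8)·-1.0000) / (5.8) = 3.6552
  r = (9 - (1.4)·3.0000 - (-2)·2.0000) / (4.4) = 2.0000
Iteration 2:
  p = (9 - (3)·3.6552 - (-2.5)·2.0000) / (8.5) = 0.3570
  q = (10 - (-4)·0.0588 - (-0.8)·2.0000) / (5.8) = 2.0406
  r = (9 - (1.4)·0.0588 - (-2)·3.6552) / (4.4) = 3.6882

(0.3570, 2.0406, 3.6882)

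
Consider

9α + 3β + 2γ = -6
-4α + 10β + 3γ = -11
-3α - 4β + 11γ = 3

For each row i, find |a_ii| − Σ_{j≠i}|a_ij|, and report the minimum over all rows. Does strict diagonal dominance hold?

row 1: |9| − (3+2) = 4
row 2: |10| − (4+3) = 3
row 3: |11| − (3+4) = 4
minimum over rows = 3 → strictly diagonally dominant (convergence guaranteed)

3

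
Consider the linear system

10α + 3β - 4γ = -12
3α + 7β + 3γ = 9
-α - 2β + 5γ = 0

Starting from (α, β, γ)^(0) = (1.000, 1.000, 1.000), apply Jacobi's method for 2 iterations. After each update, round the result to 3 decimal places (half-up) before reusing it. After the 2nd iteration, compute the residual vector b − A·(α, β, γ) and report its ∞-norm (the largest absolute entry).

5.802

Iteration 1:
  α = (-12 - (3)·1.000 - (-4)·1.000) / (10) = -1.100
  β = (9 - (3)·1.000 - (3)·1.000) / (7) = 0.429
  γ = (0 - (-1)·1.000 - (-2)·1.000) / (5) = 0.600
Iteration 2:
  α = (-12 - (3)·0.429 - (-4)·0.600) / (10) = -1.089
  β = (9 - (3)·-1.100 - (3)·0.600) / (7) = 1.500
  γ = (0 - (-1)·-1.100 - (-2)·0.429) / (5) = -0.048
Residual b − A·x = (-5.802, 1.911, 2.151); ∞-norm = 5.802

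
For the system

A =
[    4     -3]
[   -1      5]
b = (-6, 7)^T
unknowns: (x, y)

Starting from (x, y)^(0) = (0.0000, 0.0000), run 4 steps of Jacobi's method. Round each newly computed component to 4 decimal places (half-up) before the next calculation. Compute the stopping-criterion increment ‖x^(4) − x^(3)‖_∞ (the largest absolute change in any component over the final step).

0.1575

Iteration 1:
  x = (-6 - (-3)·0.0000) / (4) = -1.5000
  y = (7 - (-1)·0.0000) / (5) = 1.4000
Iteration 2:
  x = (-6 - (-3)·1.4000) / (4) = -0.4500
  y = (7 - (-1)·-1.5000) / (5) = 1.1000
Iteration 3:
  x = (-6 - (-3)·1.1000) / (4) = -0.6750
  y = (7 - (-1)·-0.4500) / (5) = 1.3100
Iteration 4:
  x = (-6 - (-3)·1.3100) / (4) = -0.5175
  y = (7 - (-1)·-0.6750) / (5) = 1.2650
Change: (0.1575, -0.0450) → max |·| = 0.1575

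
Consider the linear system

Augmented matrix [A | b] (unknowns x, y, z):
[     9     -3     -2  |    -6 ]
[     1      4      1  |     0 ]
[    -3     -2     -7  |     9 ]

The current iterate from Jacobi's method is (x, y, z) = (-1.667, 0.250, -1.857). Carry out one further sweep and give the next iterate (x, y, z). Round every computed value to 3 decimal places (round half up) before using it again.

(-0.996, 0.881, -0.643)

One sweep:
  x = (-6 - (-3)·0.250 - (-2)·-1.857) / (9) = -0.996
  y = (0 - (1)·-1.667 - (1)·-1.857) / (4) = 0.881
  z = (9 - (-3)·-1.667 - (-2)·0.250) / (-7) = -0.643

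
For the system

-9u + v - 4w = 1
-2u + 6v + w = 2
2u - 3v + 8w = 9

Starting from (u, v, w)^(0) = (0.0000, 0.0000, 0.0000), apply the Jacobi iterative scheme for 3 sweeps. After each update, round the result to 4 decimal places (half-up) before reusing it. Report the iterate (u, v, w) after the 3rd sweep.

(-0.6669, -0.0710, 1.3093)

Iteration 1:
  u = (1 - (1)·0.0000 - (-4)·0.0000) / (-9) = -0.1111
  v = (2 - (-2)·0.0000 - (1)·0.0000) / (6) = 0.3333
  w = (9 - (2)·0.0000 - (-3)·0.0000) / (8) = 1.1250
Iteration 2:
  u = (1 - (1)·0.3333 - (-4)·1.1250) / (-9) = -0.5741
  v = (2 - (-2)·-0.1111 - (1)·1.1250) / (6) = 0.1088
  w = (9 - (2)·-0.1111 - (-3)·0.3333) / (8) = 1.2778
Iteration 3:
  u = (1 - (1)·0.1088 - (-4)·1.2778) / (-9) = -0.6669
  v = (2 - (-2)·-0.5741 - (1)·1.2778) / (6) = -0.0710
  w = (9 - (2)·-0.5741 - (-3)·0.1088) / (8) = 1.3093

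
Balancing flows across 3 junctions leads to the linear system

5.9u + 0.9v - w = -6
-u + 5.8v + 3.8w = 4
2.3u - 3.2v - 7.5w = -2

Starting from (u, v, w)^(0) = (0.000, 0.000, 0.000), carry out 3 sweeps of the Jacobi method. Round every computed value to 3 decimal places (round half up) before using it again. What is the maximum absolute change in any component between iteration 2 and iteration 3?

Iteration 1:
  u = (-6 - (0.9)·0.000 - (-1)·0.000) / (5.9) = -1.017
  v = (4 - (-1)·0.000 - (3.8)·0.000) / (5.8) = 0.690
  w = (-2 - (2.3)·0.000 - (-3.2)·0.000) / (-7.5) = 0.267
Iteration 2:
  u = (-6 - (0.9)·0.690 - (-1)·0.267) / (5.9) = -1.077
  v = (4 - (-1)·-1.017 - (3.8)·0.267) / (5.8) = 0.339
  w = (-2 - (2.3)·-1.017 - (-3.2)·0.690) / (-7.5) = -0.340
Iteration 3:
  u = (-6 - (0.9)·0.339 - (-1)·-0.340) / (5.9) = -1.126
  v = (4 - (-1)·-1.077 - (3.8)·-0.340) / (5.8) = 0.727
  w = (-2 - (2.3)·-1.077 - (-3.2)·0.339) / (-7.5) = -0.208
Change: (-0.049, 0.388, 0.132) → max |·| = 0.388

0.388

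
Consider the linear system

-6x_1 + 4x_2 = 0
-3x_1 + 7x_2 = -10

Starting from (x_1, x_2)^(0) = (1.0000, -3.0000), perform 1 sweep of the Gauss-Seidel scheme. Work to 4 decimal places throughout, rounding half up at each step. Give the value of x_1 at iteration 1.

-2.0000

Iteration 1:
  x_1 = (0 - (4)·-3.0000) / (-6) = -2.0000
  x_2 = (-10 - (-3)·-2.0000) / (7) = -2.2857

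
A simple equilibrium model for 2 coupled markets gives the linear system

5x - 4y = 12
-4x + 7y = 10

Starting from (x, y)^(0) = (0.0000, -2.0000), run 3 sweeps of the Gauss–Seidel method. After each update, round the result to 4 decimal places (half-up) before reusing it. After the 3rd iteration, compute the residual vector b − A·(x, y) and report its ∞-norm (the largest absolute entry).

Iteration 1:
  x = (12 - (-4)·-2.0000) / (5) = 0.8000
  y = (10 - (-4)·0.8000) / (7) = 1.8857
Iteration 2:
  x = (12 - (-4)·1.8857) / (5) = 3.9086
  y = (10 - (-4)·3.9086) / (7) = 3.6621
Iteration 3:
  x = (12 - (-4)·3.6621) / (5) = 5.3297
  y = (10 - (-4)·5.3297) / (7) = 4.4741
Residual b − A·x = (3.2479, 0.0001); ∞-norm = 3.2479

3.2479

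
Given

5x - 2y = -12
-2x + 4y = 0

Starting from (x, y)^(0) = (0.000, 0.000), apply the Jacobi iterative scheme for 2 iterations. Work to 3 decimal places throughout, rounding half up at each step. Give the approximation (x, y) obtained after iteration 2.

(-2.400, -1.200)

Iteration 1:
  x = (-12 - (-2)·0.000) / (5) = -2.400
  y = (0 - (-2)·0.000) / (4) = 0.000
Iteration 2:
  x = (-12 - (-2)·0.000) / (5) = -2.400
  y = (0 - (-2)·-2.400) / (4) = -1.200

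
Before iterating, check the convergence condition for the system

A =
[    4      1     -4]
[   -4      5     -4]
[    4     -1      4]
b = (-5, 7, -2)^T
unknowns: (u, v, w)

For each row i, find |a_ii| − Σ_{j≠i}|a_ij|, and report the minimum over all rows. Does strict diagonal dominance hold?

-3

row 1: |4| − (1+4) = -1
row 2: |5| − (4+4) = -3
row 3: |4| − (4+1) = -1
minimum over rows = -3 → not strictly diagonally dominant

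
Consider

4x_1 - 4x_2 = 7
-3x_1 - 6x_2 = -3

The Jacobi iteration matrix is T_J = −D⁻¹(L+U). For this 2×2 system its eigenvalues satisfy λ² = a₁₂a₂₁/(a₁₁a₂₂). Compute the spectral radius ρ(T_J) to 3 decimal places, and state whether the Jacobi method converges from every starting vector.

a₁₂a₂₁/(a₁₁a₂₂) = (-4)·(-3) / ((4)·(-6)) = -0.500000
ρ = √|-0.500000| = √0.500000 = 0.707
ρ < 1, so Jacobi converges

0.707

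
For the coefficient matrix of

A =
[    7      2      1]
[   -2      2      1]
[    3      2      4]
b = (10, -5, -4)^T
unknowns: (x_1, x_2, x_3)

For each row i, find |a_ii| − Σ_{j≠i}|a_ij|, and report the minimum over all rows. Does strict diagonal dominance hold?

row 1: |7| − (2+1) = 4
row 2: |2| − (2+1) = -1
row 3: |4| − (3+2) = -1
minimum over rows = -1 → not strictly diagonally dominant

-1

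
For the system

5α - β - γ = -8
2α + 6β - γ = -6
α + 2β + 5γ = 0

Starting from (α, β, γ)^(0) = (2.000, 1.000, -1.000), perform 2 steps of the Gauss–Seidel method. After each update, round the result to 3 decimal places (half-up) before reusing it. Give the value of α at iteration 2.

Iteration 1:
  α = (-8 - (-1)·1.000 - (-1)·-1.000) / (5) = -1.600
  β = (-6 - (2)·-1.600 - (-1)·-1.000) / (6) = -0.633
  γ = (0 - (1)·-1.600 - (2)·-0.633) / (5) = 0.573
Iteration 2:
  α = (-8 - (-1)·-0.633 - (-1)·0.573) / (5) = -1.612
  β = (-6 - (2)·-1.612 - (-1)·0.573) / (6) = -0.367
  γ = (0 - (1)·-1.612 - (2)·-0.367) / (5) = 0.469

-1.612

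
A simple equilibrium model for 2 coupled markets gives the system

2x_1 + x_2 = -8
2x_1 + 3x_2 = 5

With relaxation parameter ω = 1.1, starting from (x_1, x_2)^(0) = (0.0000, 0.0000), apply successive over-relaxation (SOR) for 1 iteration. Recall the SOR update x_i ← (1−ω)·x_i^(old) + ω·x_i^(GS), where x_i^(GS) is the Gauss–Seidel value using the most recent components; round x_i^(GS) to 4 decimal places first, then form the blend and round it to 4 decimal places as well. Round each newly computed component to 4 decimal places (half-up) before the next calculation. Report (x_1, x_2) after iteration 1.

Iteration 1:
  x_1: GS value = (-8 - (1)·0.0000) / (2) = -4.0000;  x_1 ← (1−ω)·0.0000 + ω·-4.0000 = -4.4000
  x_2: GS value = (5 - (2)·-4.4000) / (3) = 4.6000;  x_2 ← (1−ω)·0.0000 + ω·4.6000 = 5.0600

(-4.4000, 5.0600)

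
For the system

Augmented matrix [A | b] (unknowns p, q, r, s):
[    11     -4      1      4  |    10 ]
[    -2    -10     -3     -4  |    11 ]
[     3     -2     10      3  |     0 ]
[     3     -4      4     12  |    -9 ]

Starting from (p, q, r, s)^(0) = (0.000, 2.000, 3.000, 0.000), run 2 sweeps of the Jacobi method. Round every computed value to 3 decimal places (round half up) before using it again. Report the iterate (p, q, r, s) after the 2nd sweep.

(0.539, -1.060, -0.484, -1.891)

Iteration 1:
  p = (10 - (-4)·2.000 - (1)·3.000 - (4)·0.000) / (11) = 1.364
  q = (11 - (-2)·0.000 - (-3)·3.000 - (-4)·0.000) / (-10) = -2.000
  r = (0 - (3)·0.000 - (-2)·2.000 - (3)·0.000) / (10) = 0.400
  s = (-9 - (3)·0.000 - (-4)·2.000 - (4)·3.000) / (12) = -1.083
Iteration 2:
  p = (10 - (-4)·-2.000 - (1)·0.400 - (4)·-1.083) / (11) = 0.539
  q = (11 - (-2)·1.364 - (-3)·0.400 - (-4)·-1.083) / (-10) = -1.060
  r = (0 - (3)·1.364 - (-2)·-2.000 - (3)·-1.083) / (10) = -0.484
  s = (-9 - (3)·1.364 - (-4)·-2.000 - (4)·0.400) / (12) = -1.891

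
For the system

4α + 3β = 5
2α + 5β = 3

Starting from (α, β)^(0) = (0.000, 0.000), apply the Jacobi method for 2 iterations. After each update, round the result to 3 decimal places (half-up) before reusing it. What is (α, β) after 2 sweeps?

(0.800, 0.100)

Iteration 1:
  α = (5 - (3)·0.000) / (4) = 1.250
  β = (3 - (2)·0.000) / (5) = 0.600
Iteration 2:
  α = (5 - (3)·0.600) / (4) = 0.800
  β = (3 - (2)·1.250) / (5) = 0.100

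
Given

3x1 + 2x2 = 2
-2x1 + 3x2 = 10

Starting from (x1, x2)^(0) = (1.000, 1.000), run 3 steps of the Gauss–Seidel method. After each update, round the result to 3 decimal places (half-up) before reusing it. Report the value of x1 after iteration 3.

-0.865

Iteration 1:
  x1 = (2 - (2)·1.000) / (3) = 0.000
  x2 = (10 - (-2)·0.000) / (3) = 3.333
Iteration 2:
  x1 = (2 - (2)·3.333) / (3) = -1.555
  x2 = (10 - (-2)·-1.555) / (3) = 2.297
Iteration 3:
  x1 = (2 - (2)·2.297) / (3) = -0.865
  x2 = (10 - (-2)·-0.865) / (3) = 2.757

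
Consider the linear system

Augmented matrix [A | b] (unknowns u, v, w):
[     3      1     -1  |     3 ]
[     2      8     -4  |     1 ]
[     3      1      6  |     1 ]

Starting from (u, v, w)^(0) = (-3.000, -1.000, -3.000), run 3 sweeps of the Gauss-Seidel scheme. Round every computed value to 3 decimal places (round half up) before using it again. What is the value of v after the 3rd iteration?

-0.384

Iteration 1:
  u = (3 - (1)·-1.000 - (-1)·-3.000) / (3) = 0.333
  v = (1 - (2)·0.333 - (-4)·-3.000) / (8) = -1.458
  w = (1 - (3)·0.333 - (1)·-1.458) / (6) = 0.243
Iteration 2:
  u = (3 - (1)·-1.458 - (-1)·0.243) / (3) = 1.567
  v = (1 - (2)·1.567 - (-4)·0.243) / (8) = -0.145
  w = (1 - (3)·1.567 - (1)·-0.145) / (6) = -0.593
Iteration 3:
  u = (3 - (1)·-0.145 - (-1)·-0.593) / (3) = 0.851
  v = (1 - (2)·0.851 - (-4)·-0.593) / (8) = -0.384
  w = (1 - (3)·0.851 - (1)·-0.384) / (6) = -0.195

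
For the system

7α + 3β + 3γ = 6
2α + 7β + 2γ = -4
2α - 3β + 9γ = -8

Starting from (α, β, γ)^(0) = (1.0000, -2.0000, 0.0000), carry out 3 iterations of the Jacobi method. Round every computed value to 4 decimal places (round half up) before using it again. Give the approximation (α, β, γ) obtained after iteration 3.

Iteration 1:
  α = (6 - (3)·-2.0000 - (3)·0.0000) / (7) = 1.7143
  β = (-4 - (2)·1.0000 - (2)·0.0000) / (7) = -0.8571
  γ = (-8 - (2)·1.0000 - (-3)·-2.0000) / (9) = -1.7778
Iteration 2:
  α = (6 - (3)·-0.8571 - (3)·-1.7778) / (7) = 1.9864
  β = (-4 - (2)·1.7143 - (2)·-1.7778) / (7) = -0.5533
  γ = (-8 - (2)·1.7143 - (-3)·-0.8571) / (9) = -1.5555
Iteration 3:
  α = (6 - (3)·-0.5533 - (3)·-1.5555) / (7) = 1.7609
  β = (-4 - (2)·1.9864 - (2)·-1.5555) / (7) = -0.6945
  γ = (-8 - (2)·1.9864 - (-3)·-0.5533) / (9) = -1.5147

(1.7609, -0.6945, -1.5147)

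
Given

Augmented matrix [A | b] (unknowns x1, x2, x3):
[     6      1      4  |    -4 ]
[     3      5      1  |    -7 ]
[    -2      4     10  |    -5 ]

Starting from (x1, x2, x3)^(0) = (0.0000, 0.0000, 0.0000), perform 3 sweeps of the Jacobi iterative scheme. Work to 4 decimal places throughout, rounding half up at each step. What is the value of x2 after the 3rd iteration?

-1.3253

Iteration 1:
  x1 = (-4 - (1)·0.0000 - (4)·0.0000) / (6) = -0.6667
  x2 = (-7 - (3)·0.0000 - (1)·0.0000) / (5) = -1.4000
  x3 = (-5 - (-2)·0.0000 - (4)·0.0000) / (10) = -0.5000
Iteration 2:
  x1 = (-4 - (1)·-1.4000 - (4)·-0.5000) / (6) = -0.1000
  x2 = (-7 - (3)·-0.6667 - (1)·-0.5000) / (5) = -0.9000
  x3 = (-5 - (-2)·-0.6667 - (4)·-1.4000) / (10) = -0.0733
Iteration 3:
  x1 = (-4 - (1)·-0.9000 - (4)·-0.0733) / (6) = -0.4678
  x2 = (-7 - (3)·-0.1000 - (1)·-0.0733) / (5) = -1.3253
  x3 = (-5 - (-2)·-0.1000 - (4)·-0.9000) / (10) = -0.1600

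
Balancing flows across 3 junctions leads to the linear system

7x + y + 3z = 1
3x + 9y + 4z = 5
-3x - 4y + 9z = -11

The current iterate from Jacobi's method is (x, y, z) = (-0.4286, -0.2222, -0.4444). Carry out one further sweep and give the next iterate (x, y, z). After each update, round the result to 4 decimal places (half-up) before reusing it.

One sweep:
  x = (1 - (1)·-0.2222 - (3)·-0.4444) / (7) = 0.3651
  y = (5 - (3)·-0.4286 - (4)·-0.4444) / (9) = 0.8959
  z = (-11 - (-3)·-0.4286 - (-4)·-0.2222) / (9) = -1.4638

(0.3651, 0.8959, -1.4638)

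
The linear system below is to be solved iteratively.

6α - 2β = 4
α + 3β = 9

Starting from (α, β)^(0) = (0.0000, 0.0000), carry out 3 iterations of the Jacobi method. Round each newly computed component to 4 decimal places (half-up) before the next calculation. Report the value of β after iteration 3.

2.4444

Iteration 1:
  α = (4 - (-2)·0.0000) / (6) = 0.6667
  β = (9 - (1)·0.0000) / (3) = 3.0000
Iteration 2:
  α = (4 - (-2)·3.0000) / (6) = 1.6667
  β = (9 - (1)·0.6667) / (3) = 2.7778
Iteration 3:
  α = (4 - (-2)·2.7778) / (6) = 1.5926
  β = (9 - (1)·1.6667) / (3) = 2.4444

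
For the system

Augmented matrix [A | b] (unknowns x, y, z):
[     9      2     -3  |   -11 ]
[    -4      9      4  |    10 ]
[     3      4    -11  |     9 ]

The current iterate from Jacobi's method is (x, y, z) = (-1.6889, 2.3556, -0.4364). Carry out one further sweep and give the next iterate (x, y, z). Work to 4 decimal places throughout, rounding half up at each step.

One sweep:
  x = (-11 - (2)·2.3556 - (-3)·-0.4364) / (9) = -1.8912
  y = (10 - (-4)·-1.6889 - (4)·-0.4364) / (9) = 0.5544
  z = (9 - (3)·-1.6889 - (4)·2.3556) / (-11) = -0.4222

(-1.8912, 0.5544, -0.4222)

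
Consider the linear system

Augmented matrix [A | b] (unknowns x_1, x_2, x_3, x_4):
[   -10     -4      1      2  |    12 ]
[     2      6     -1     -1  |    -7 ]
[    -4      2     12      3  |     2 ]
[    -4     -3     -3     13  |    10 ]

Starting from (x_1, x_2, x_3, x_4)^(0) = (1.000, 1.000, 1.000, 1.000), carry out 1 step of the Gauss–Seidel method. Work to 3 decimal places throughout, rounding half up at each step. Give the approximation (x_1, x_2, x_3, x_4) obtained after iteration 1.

(-1.300, -0.400, -0.450, 0.173)

Iteration 1:
  x_1 = (12 - (-4)·1.000 - (1)·1.000 - (2)·1.000) / (-10) = -1.300
  x_2 = (-7 - (2)·-1.300 - (-1)·1.000 - (-1)·1.000) / (6) = -0.400
  x_3 = (2 - (-4)·-1.300 - (2)·-0.400 - (3)·1.000) / (12) = -0.450
  x_4 = (10 - (-4)·-1.300 - (-3)·-0.400 - (-3)·-0.450) / (13) = 0.173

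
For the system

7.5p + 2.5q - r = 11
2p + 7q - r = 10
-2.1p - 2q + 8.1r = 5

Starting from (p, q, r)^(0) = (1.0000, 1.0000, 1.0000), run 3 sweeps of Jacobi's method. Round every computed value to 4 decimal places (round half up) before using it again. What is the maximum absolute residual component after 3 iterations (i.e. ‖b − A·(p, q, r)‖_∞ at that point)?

0.1646

Iteration 1:
  p = (11 - (2.5)·1.0000 - (-1)·1.0000) / (7.5) = 1.2667
  q = (10 - (2)·1.0000 - (-1)·1.0000) / (7) = 1.2857
  r = (5 - (-2.1)·1.0000 - (-2)·1.0000) / (8.1) = 1.1235
Iteration 2:
  p = (11 - (2.5)·1.2857 - (-1)·1.1235) / (7.5) = 1.1879
  q = (10 - (2)·1.2667 - (-1)·1.1235) / (7) = 1.2272
  r = (5 - (-2.1)·1.2667 - (-2)·1.2857) / (8.1) = 1.2631
Iteration 3:
  p = (11 - (2.5)·1.2272 - (-1)·1.2631) / (7.5) = 1.2260
  q = (10 - (2)·1.1879 - (-1)·1.2631) / (7) = 1.2696
  r = (5 - (-2.1)·1.1879 - (-2)·1.2272) / (8.1) = 1.2283
Residual b − A·x = (-0.1407, -0.1109, 0.1646); ∞-norm = 0.1646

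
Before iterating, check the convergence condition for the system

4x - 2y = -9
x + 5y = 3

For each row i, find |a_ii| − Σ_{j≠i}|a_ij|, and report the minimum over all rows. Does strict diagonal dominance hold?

2

row 1: |4| − (2) = 2
row 2: |5| − (1) = 4
minimum over rows = 2 → strictly diagonally dominant (convergence guaranteed)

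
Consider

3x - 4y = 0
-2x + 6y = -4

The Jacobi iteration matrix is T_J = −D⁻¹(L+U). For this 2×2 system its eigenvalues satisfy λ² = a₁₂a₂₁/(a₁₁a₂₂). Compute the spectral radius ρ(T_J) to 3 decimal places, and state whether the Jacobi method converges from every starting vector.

0.667

a₁₂a₂₁/(a₁₁a₂₂) = (-4)·(-2) / ((3)·(6)) = 0.444444
ρ = √|0.444444| = √0.444444 = 0.667
ρ < 1, so Jacobi converges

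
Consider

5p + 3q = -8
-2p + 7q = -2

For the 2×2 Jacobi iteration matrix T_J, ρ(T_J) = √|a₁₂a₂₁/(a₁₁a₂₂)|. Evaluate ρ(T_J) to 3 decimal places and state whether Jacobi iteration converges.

0.414

a₁₂a₂₁/(a₁₁a₂₂) = (3)·(-2) / ((5)·(7)) = -0.171429
ρ = √|-0.171429| = √0.171429 = 0.414
ρ < 1, so Jacobi converges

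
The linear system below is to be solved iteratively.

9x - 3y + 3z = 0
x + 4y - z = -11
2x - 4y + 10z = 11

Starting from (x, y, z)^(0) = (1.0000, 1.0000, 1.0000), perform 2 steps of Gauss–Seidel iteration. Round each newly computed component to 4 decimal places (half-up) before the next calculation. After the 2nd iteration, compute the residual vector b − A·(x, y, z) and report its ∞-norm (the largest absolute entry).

Iteration 1:
  x = (0 - (-3)·1.0000 - (3)·1.0000) / (9) = 0.0000
  y = (-11 - (1)·0.0000 - (-1)·1.0000) / (4) = -2.5000
  z = (11 - (2)·0.0000 - (-4)·-2.5000) / (10) = 0.1000
Iteration 2:
  x = (0 - (-3)·-2.5000 - (3)·0.1000) / (9) = -0.8667
  y = (-11 - (1)·-0.8667 - (-1)·0.1000) / (4) = -2.5083
  z = (11 - (2)·-0.8667 - (-4)·-2.5083) / (10) = 0.2700
Residual b − A·x = (-0.5346, 0.1699, 0.0002); ∞-norm = 0.5346

0.5346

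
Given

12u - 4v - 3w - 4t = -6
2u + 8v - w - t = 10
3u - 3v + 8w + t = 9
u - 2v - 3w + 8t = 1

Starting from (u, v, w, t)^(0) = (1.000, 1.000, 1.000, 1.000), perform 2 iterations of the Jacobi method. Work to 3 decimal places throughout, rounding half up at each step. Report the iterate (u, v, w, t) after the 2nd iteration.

(0.375, 1.349, 1.359, 0.760)

Iteration 1:
  u = (-6 - (-4)·1.000 - (-3)·1.000 - (-4)·1.000) / (12) = 0.417
  v = (10 - (2)·1.000 - (-1)·1.000 - (-1)·1.000) / (8) = 1.250
  w = (9 - (3)·1.000 - (-3)·1.000 - (1)·1.000) / (8) = 1.000
  t = (1 - (1)·1.000 - (-2)·1.000 - (-3)·1.000) / (8) = 0.625
Iteration 2:
  u = (-6 - (-4)·1.250 - (-3)·1.000 - (-4)·0.625) / (12) = 0.375
  v = (10 - (2)·0.417 - (-1)·1.000 - (-1)·0.625) / (8) = 1.349
  w = (9 - (3)·0.417 - (-3)·1.250 - (1)·0.625) / (8) = 1.359
  t = (1 - (1)·0.417 - (-2)·1.250 - (-3)·1.000) / (8) = 0.760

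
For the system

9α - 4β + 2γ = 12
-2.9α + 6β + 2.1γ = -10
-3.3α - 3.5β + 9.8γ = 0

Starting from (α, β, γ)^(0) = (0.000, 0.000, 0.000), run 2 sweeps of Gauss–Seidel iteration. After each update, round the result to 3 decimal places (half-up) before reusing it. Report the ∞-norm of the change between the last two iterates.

Iteration 1:
  α = (12 - (-4)·0.000 - (2)·0.000) / (9) = 1.333
  β = (-10 - (-2.9)·1.333 - (2.1)·0.000) / (6) = -1.022
  γ = (0 - (-3.3)·1.333 - (-3.5)·-1.022) / (9.8) = 0.084
Iteration 2:
  α = (12 - (-4)·-1.022 - (2)·0.084) / (9) = 0.860
  β = (-10 - (-2.9)·0.860 - (2.1)·0.084) / (6) = -1.280
  γ = (0 - (-3.3)·0.860 - (-3.5)·-1.280) / (9.8) = -0.168
Change: (-0.473, -0.258, -0.252) → max |·| = 0.473

0.473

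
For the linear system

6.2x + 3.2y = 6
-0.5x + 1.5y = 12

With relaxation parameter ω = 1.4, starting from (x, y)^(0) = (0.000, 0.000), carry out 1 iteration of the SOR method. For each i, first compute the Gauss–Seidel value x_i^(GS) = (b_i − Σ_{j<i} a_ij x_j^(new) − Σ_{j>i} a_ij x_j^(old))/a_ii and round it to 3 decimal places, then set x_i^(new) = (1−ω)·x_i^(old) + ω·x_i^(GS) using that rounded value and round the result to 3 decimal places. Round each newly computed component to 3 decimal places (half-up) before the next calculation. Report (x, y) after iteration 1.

(1.355, 11.833)

Iteration 1:
  x: GS value = (6 - (3.2)·0.000) / (6.2) = 0.968;  x ← (1−ω)·0.000 + ω·0.968 = 1.355
  y: GS value = (12 - (-0.5)·1.355) / (1.5) = 8.452;  y ← (1−ω)·0.000 + ω·8.452 = 11.833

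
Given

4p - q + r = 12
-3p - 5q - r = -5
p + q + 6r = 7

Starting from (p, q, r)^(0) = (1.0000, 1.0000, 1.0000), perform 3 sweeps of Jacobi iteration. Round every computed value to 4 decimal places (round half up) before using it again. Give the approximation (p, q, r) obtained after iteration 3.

(2.6000, -0.8317, 0.8542)

Iteration 1:
  p = (12 - (-1)·1.0000 - (1)·1.0000) / (4) = 3.0000
  q = (-5 - (-3)·1.0000 - (-1)·1.0000) / (-5) = 0.2000
  r = (7 - (1)·1.0000 - (1)·1.0000) / (6) = 0.8333
Iteration 2:
  p = (12 - (-1)·0.2000 - (1)·0.8333) / (4) = 2.8417
  q = (-5 - (-3)·3.0000 - (-1)·0.8333) / (-5) = -0.9667
  r = (7 - (1)·3.0000 - (1)·0.2000) / (6) = 0.6333
Iteration 3:
  p = (12 - (-1)·-0.9667 - (1)·0.6333) / (4) = 2.6000
  q = (-5 - (-3)·2.8417 - (-1)·0.6333) / (-5) = -0.8317
  r = (7 - (1)·2.8417 - (1)·-0.9667) / (6) = 0.8542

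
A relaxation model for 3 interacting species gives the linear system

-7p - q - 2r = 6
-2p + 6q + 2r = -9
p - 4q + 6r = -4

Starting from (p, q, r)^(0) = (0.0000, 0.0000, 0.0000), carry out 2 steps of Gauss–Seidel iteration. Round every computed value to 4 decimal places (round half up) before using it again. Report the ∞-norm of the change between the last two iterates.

0.8197

Iteration 1:
  p = (6 - (-1)·0.0000 - (-2)·0.0000) / (-7) = -0.8571
  q = (-9 - (-2)·-0.8571 - (2)·0.0000) / (6) = -1.7857
  r = (-4 - (1)·-0.8571 - (-4)·-1.7857) / (6) = -1.7143
Iteration 2:
  p = (6 - (-1)·-1.7857 - (-2)·-1.7143) / (-7) = -0.1122
  q = (-9 - (-2)·-0.1122 - (2)·-1.7143) / (6) = -0.9660
  r = (-4 - (1)·-0.1122 - (-4)·-0.9660) / (6) = -1.2920
Change: (0.7449, 0.8197, 0.4223) → max |·| = 0.8197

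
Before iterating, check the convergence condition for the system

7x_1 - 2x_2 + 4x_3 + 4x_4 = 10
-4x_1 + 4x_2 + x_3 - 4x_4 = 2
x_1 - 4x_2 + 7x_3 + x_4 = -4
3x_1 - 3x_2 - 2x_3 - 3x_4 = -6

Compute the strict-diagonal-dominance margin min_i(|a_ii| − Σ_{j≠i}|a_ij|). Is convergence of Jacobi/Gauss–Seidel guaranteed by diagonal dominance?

-5

row 1: |7| − (2+4+4) = -3
row 2: |4| − (4+1+4) = -5
row 3: |7| − (1+4+1) = 1
row 4: |-3| − (3+3+2) = -5
minimum over rows = -5 → not strictly diagonally dominant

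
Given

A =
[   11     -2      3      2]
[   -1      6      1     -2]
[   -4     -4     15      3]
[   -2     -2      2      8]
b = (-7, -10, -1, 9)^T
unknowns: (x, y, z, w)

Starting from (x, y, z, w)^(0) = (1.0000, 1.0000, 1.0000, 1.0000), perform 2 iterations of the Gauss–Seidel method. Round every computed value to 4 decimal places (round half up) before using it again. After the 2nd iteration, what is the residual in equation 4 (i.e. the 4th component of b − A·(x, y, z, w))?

0.0002

Iteration 1:
  x = (-7 - (-2)·1.0000 - (3)·1.0000 - (2)·1.0000) / (11) = -0.9091
  y = (-10 - (-1)·-0.9091 - (1)·1.0000 - (-2)·1.0000) / (6) = -1.6515
  z = (-1 - (-4)·-0.9091 - (-4)·-1.6515 - (3)·1.0000) / (15) = -0.9495
  w = (9 - (-2)·-0.9091 - (-2)·-1.6515 - (2)·-0.9495) / (8) = 0.7222
Iteration 2:
  x = (-7 - (-2)·-1.6515 - (3)·-0.9495 - (2)·0.7222) / (11) = -0.8090
  y = (-10 - (-1)·-0.8090 - (1)·-0.9495 - (-2)·0.7222) / (6) = -1.4025
  z = (-1 - (-4)·-0.8090 - (-4)·-1.4025 - (3)·0.7222) / (15) = -0.8008
  w = (9 - (-2)·-0.8090 - (-2)·-1.4025 - (2)·-0.8008) / (8) = 0.7723
Residual b − A·x = (-0.0482, -0.0486, -0.1509, 0.0002)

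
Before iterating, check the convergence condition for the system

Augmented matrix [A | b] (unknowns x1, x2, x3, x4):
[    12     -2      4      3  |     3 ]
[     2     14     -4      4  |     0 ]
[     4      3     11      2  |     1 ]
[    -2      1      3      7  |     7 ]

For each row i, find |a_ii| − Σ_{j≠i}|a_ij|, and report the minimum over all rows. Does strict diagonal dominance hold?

row 1: |12| − (2+4+3) = 3
row 2: |14| − (2+4+4) = 4
row 3: |11| − (4+3+2) = 2
row 4: |7| − (2+1+3) = 1
minimum over rows = 1 → strictly diagonally dominant (convergence guaranteed)

1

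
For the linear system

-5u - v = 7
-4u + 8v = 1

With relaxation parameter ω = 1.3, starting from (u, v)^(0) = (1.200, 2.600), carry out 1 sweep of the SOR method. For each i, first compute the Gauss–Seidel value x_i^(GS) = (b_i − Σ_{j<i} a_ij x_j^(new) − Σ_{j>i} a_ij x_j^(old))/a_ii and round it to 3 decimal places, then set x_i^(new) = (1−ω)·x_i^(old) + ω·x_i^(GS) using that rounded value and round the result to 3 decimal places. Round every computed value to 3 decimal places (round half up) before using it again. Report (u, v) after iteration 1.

Iteration 1:
  u: GS value = (7 - (-1)·2.600) / (-5) = -1.920;  u ← (1−ω)·1.200 + ω·-1.920 = -2.856
  v: GS value = (1 - (-4)·-2.856) / (8) = -1.303;  v ← (1−ω)·2.600 + ω·-1.303 = -2.474

(-2.856, -2.474)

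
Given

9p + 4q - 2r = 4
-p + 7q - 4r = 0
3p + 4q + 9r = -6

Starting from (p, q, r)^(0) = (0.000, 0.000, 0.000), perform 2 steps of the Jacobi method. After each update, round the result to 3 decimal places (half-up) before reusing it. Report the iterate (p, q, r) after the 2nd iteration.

(0.296, -0.318, -0.815)

Iteration 1:
  p = (4 - (4)·0.000 - (-2)·0.000) / (9) = 0.444
  q = (0 - (-1)·0.000 - (-4)·0.000) / (7) = 0.000
  r = (-6 - (3)·0.000 - (4)·0.000) / (9) = -0.667
Iteration 2:
  p = (4 - (4)·0.000 - (-2)·-0.667) / (9) = 0.296
  q = (0 - (-1)·0.444 - (-4)·-0.667) / (7) = -0.318
  r = (-6 - (3)·0.444 - (4)·0.000) / (9) = -0.815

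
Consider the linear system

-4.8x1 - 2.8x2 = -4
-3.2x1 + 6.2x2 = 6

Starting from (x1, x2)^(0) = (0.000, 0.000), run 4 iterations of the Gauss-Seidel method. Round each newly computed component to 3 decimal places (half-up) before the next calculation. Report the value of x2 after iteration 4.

Iteration 1:
  x1 = (-4 - (-2.8)·0.000) / (-4.8) = 0.833
  x2 = (6 - (-3.2)·0.833) / (6.2) = 1.398
Iteration 2:
  x1 = (-4 - (-2.8)·1.398) / (-4.8) = 0.018
  x2 = (6 - (-3.2)·0.018) / (6.2) = 0.977
Iteration 3:
  x1 = (-4 - (-2.8)·0.977) / (-4.8) = 0.263
  x2 = (6 - (-3.2)·0.263) / (6.2) = 1.103
Iteration 4:
  x1 = (-4 - (-2.8)·1.103) / (-4.8) = 0.190
  x2 = (6 - (-3.2)·0.190) / (6.2) = 1.066

1.066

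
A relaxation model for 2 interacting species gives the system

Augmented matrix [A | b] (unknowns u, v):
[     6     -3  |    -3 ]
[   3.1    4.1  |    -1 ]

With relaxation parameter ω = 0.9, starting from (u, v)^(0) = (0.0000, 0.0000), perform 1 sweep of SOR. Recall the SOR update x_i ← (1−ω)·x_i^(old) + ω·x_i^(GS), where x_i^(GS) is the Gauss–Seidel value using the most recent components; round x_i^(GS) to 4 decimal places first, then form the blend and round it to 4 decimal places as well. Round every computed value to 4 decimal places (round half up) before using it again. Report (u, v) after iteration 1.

(-0.4500, 0.0867)

Iteration 1:
  u: GS value = (-3 - (-3)·0.0000) / (6) = -0.5000;  u ← (1−ω)·0.0000 + ω·-0.5000 = -0.4500
  v: GS value = (-1 - (3.1)·-0.4500) / (4.1) = 0.0963;  v ← (1−ω)·0.0000 + ω·0.0963 = 0.0867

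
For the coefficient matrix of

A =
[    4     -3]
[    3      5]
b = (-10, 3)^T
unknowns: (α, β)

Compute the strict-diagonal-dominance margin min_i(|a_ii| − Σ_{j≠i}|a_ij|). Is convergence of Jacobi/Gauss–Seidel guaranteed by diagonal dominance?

1

row 1: |4| − (3) = 1
row 2: |5| − (3) = 2
minimum over rows = 1 → strictly diagonally dominant (convergence guaranteed)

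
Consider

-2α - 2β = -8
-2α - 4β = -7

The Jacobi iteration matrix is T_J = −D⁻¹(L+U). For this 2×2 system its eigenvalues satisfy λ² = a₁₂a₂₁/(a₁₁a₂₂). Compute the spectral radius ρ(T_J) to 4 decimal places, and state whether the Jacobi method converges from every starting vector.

0.7071

a₁₂a₂₁/(a₁₁a₂₂) = (-2)·(-2) / ((-2)·(-4)) = 0.500000
ρ = √|0.500000| = √0.500000 = 0.7071
ρ < 1, so Jacobi converges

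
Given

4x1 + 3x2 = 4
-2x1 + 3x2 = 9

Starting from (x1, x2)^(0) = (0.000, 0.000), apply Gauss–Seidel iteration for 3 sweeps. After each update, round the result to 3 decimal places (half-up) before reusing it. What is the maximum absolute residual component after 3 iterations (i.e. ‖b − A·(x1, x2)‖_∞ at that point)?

Iteration 1:
  x1 = (4 - (3)·0.000) / (4) = 1.000
  x2 = (9 - (-2)·1.000) / (3) = 3.667
Iteration 2:
  x1 = (4 - (3)·3.667) / (4) = -1.750
  x2 = (9 - (-2)·-1.750) / (3) = 1.833
Iteration 3:
  x1 = (4 - (3)·1.833) / (4) = -0.375
  x2 = (9 - (-2)·-0.375) / (3) = 2.750
Residual b − A·x = (-2.750, 0.000); ∞-norm = 2.750

2.750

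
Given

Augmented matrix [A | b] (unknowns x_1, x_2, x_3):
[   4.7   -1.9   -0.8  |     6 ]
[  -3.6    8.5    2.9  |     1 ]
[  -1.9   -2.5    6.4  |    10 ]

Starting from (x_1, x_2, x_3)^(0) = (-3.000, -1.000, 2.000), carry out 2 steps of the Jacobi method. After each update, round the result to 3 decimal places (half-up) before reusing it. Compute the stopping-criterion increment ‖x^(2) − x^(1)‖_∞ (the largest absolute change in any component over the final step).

2.371

Iteration 1:
  x_1 = (6 - (-1.9)·-1.000 - (-0.8)·2.000) / (4.7) = 1.213
  x_2 = (1 - (-3.6)·-3.000 - (2.9)·2.000) / (8.5) = -1.835
  x_3 = (10 - (-1.9)·-3.000 - (-2.5)·-1.000) / (6.4) = 0.281
Iteration 2:
  x_1 = (6 - (-1.9)·-1.835 - (-0.8)·0.281) / (4.7) = 0.583
  x_2 = (1 - (-3.6)·1.213 - (2.9)·0.281) / (8.5) = 0.536
  x_3 = (10 - (-1.9)·1.213 - (-2.5)·-1.835) / (6.4) = 1.206
Change: (-0.630, 2.371, 0.925) → max |·| = 2.371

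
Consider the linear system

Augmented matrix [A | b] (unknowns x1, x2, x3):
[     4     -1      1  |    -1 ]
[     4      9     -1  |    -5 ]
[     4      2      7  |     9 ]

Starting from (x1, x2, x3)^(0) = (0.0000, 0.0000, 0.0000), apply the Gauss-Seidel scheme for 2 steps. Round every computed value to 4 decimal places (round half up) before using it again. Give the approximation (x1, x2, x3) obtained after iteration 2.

(-0.7500, -0.0494, 1.7284)

Iteration 1:
  x1 = (-1 - (-1)·0.0000 - (1)·0.0000) / (4) = -0.2500
  x2 = (-5 - (4)·-0.2500 - (-1)·0.0000) / (9) = -0.4444
  x3 = (9 - (4)·-0.2500 - (2)·-0.4444) / (7) = 1.5555
Iteration 2:
  x1 = (-1 - (-1)·-0.4444 - (1)·1.5555) / (4) = -0.7500
  x2 = (-5 - (4)·-0.7500 - (-1)·1.5555) / (9) = -0.0494
  x3 = (9 - (4)·-0.7500 - (2)·-0.0494) / (7) = 1.7284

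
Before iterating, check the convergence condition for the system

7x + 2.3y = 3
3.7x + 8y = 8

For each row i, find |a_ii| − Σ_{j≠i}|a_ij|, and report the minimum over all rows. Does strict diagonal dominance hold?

row 1: |7| − (2.3) = 4.7
row 2: |8| − (3.7) = 4.3
minimum over rows = 4.3 → strictly diagonally dominant (convergence guaranteed)

4.3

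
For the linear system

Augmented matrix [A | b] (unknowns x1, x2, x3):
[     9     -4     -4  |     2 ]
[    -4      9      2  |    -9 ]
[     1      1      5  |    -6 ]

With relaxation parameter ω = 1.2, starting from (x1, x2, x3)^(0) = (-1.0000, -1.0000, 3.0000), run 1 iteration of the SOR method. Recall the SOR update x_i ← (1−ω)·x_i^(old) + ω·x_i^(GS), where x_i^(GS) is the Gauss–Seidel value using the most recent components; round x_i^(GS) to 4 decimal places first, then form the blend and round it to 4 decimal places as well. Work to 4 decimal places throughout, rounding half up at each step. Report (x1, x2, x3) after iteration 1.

(1.5333, -0.9822, -2.1722)

Iteration 1:
  x1: GS value = (2 - (-4)·-1.0000 - (-4)·3.0000) / (9) = 1.1111;  x1 ← (1−ω)·-1.0000 + ω·1.1111 = 1.5333
  x2: GS value = (-9 - (-4)·1.5333 - (2)·3.0000) / (9) = -0.9852;  x2 ← (1−ω)·-1.0000 + ω·-0.9852 = -0.9822
  x3: GS value = (-6 - (1)·1.5333 - (1)·-0.9822) / (5) = -1.3102;  x3 ← (1−ω)·3.0000 + ω·-1.3102 = -2.1722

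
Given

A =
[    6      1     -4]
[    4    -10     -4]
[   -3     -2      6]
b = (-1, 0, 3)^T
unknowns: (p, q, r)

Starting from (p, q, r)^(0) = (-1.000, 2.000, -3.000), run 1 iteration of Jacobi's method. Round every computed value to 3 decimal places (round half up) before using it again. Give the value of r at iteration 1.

0.667

Iteration 1:
  p = (-1 - (1)·2.000 - (-4)·-3.000) / (6) = -2.500
  q = (0 - (4)·-1.000 - (-4)·-3.000) / (-10) = 0.800
  r = (3 - (-3)·-1.000 - (-2)·2.000) / (6) = 0.667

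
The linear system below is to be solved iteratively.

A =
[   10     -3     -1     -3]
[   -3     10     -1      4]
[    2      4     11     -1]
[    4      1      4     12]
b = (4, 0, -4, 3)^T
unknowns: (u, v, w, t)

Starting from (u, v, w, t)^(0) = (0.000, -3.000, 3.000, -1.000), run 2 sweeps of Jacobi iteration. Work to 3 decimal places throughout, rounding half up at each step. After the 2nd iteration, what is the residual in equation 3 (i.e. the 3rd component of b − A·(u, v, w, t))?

Iteration 1:
  u = (4 - (-3)·-3.000 - (-1)·3.000 - (-3)·-1.000) / (10) = -0.500
  v = (0 - (-3)·0.000 - (-1)·3.000 - (4)·-1.000) / (10) = 0.700
  w = (-4 - (2)·0.000 - (4)·-3.000 - (-1)·-1.000) / (11) = 0.636
  t = (3 - (4)·0.000 - (1)·-3.000 - (4)·3.000) / (12) = -0.500
Iteration 2:
  u = (4 - (-3)·0.700 - (-1)·0.636 - (-3)·-0.500) / (10) = 0.524
  v = (0 - (-3)·-0.500 - (-1)·0.636 - (4)·-0.500) / (10) = 0.114
  w = (-4 - (2)·-0.500 - (4)·0.700 - (-1)·-0.500) / (11) = -0.573
  t = (3 - (4)·-0.500 - (1)·0.700 - (4)·0.636) / (12) = 0.146
Residual b − A·x = (-1.033, -0.725, 0.945, 1.330)

0.945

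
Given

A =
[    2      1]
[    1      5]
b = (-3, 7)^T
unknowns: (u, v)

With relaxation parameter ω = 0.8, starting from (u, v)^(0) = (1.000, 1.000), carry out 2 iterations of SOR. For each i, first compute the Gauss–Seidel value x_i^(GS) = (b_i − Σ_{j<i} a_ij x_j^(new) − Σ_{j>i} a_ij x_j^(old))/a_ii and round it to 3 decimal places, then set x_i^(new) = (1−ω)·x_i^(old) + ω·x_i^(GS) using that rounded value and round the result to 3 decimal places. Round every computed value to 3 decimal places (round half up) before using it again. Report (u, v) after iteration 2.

(-2.098, 1.765)

Iteration 1:
  u: GS value = (-3 - (1)·1.000) / (2) = -2.000;  u ← (1−ω)·1.000 + ω·-2.000 = -1.400
  v: GS value = (7 - (1)·-1.400) / (5) = 1.680;  v ← (1−ω)·1.000 + ω·1.680 = 1.544
Iteration 2:
  u: GS value = (-3 - (1)·1.544) / (2) = -2.272;  u ← (1−ω)·-1.400 + ω·-2.272 = -2.098
  v: GS value = (7 - (1)·-2.098) / (5) = 1.820;  v ← (1−ω)·1.544 + ω·1.820 = 1.765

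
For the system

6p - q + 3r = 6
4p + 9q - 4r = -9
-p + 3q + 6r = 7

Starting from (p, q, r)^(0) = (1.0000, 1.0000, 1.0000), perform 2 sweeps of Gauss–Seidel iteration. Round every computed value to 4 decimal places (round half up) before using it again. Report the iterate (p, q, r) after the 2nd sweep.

(0.0062, -0.2456, 1.2905)

Iteration 1:
  p = (6 - (-1)·1.0000 - (3)·1.0000) / (6) = 0.6667
  q = (-9 - (4)·0.6667 - (-4)·1.0000) / (9) = -0.8519
  r = (7 - (-1)·0.6667 - (3)·-0.8519) / (6) = 1.7037
Iteration 2:
  p = (6 - (-1)·-0.8519 - (3)·1.7037) / (6) = 0.0062
  q = (-9 - (4)·0.0062 - (-4)·1.7037) / (9) = -0.2456
  r = (7 - (-1)·0.0062 - (3)·-0.2456) / (6) = 1.2905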